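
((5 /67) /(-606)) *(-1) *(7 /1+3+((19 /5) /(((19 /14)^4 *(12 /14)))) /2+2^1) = 650924 /417733677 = 0.00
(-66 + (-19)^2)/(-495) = -59/99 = -0.60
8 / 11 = 0.73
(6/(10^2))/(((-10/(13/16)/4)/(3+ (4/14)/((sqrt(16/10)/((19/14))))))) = -117/2000 - 741 *sqrt(10)/392000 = -0.06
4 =4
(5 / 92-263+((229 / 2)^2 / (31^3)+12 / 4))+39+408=256939731 / 1370386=187.49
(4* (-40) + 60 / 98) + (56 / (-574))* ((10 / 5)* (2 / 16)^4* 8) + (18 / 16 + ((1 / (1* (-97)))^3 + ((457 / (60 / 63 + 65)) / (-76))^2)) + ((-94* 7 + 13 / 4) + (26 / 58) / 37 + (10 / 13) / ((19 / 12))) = -920983783089854866845667577 / 1133508905411970780347200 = -812.51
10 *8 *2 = 160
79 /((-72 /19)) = -1501 /72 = -20.85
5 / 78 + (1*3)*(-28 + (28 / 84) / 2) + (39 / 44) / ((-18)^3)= -83.44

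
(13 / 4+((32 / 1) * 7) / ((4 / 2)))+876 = 3965 / 4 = 991.25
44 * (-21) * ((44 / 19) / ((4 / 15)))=-152460 / 19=-8024.21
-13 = -13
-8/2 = -4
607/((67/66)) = 40062/67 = 597.94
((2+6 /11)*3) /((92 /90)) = 1890 /253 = 7.47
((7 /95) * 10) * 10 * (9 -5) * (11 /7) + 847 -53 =15966 /19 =840.32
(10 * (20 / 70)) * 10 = 28.57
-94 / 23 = -4.09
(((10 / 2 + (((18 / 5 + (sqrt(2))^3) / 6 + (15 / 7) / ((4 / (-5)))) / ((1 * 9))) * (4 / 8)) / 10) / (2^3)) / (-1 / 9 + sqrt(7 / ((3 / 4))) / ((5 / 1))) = 5 * sqrt(2) / 70176 + sqrt(42) / 11696 + 12309 / 654976 + 36927 * sqrt(21) / 1637440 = 0.12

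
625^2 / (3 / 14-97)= -1093750 / 271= -4035.98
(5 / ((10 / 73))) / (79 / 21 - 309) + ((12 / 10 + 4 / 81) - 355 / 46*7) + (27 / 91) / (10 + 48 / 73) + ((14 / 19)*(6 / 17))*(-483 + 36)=-46181521805927299 / 273082830749820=-169.11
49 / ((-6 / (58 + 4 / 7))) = -1435 / 3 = -478.33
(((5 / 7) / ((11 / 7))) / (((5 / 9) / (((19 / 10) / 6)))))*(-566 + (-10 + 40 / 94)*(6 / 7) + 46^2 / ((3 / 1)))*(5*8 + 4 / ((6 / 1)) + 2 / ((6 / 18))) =2459018 / 1551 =1585.44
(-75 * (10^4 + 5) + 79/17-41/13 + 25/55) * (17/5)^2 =-6202133426/715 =-8674312.48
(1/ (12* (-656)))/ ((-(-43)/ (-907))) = 907/ 338496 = 0.00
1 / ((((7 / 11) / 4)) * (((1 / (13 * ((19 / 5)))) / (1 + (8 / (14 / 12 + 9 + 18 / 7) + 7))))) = 50166688 / 18725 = 2679.13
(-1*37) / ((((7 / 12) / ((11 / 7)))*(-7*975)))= 1628 / 111475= 0.01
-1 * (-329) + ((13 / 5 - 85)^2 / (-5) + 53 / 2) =-250613 / 250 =-1002.45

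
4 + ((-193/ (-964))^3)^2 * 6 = 4.00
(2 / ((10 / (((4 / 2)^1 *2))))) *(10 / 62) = 4 / 31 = 0.13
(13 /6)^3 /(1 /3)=2197 /72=30.51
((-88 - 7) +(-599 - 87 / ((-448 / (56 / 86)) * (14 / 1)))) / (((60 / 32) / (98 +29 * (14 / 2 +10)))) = -1316850637 / 6020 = -218745.95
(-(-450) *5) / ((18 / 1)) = 125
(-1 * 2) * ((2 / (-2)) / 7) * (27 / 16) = 27 / 56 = 0.48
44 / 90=22 / 45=0.49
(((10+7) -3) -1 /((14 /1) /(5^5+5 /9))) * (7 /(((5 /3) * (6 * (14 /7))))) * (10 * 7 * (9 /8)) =-92281 /16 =-5767.56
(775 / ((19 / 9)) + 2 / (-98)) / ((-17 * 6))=-170878 / 47481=-3.60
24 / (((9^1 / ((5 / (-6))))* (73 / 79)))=-1580 / 657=-2.40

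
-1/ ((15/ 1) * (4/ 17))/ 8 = -17/ 480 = -0.04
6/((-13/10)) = -60/13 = -4.62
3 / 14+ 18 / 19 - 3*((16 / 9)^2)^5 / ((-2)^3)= 36917900416855 / 309161550222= 119.41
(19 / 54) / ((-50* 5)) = -19 / 13500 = -0.00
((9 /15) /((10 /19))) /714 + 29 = 345119 /11900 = 29.00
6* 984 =5904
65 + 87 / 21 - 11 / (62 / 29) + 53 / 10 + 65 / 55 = 841173 / 11935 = 70.48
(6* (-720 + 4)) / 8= -537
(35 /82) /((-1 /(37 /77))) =-185 /902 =-0.21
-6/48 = -1/8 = -0.12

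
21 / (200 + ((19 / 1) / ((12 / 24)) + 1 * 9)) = 21 / 247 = 0.09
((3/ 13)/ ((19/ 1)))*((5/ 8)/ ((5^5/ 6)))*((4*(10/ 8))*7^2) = 441/ 123500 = 0.00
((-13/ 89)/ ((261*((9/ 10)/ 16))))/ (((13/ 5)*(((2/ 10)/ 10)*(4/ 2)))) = -20000/ 209061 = -0.10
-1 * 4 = -4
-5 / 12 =-0.42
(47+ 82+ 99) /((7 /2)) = 456 /7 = 65.14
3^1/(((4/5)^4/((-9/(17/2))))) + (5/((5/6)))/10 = -77847/10880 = -7.16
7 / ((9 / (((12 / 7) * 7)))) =28 / 3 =9.33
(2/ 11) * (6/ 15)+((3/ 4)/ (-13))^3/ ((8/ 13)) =344627/ 4759040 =0.07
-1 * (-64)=64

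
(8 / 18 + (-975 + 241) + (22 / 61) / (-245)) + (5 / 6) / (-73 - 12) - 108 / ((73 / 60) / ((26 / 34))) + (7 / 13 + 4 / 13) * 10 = -3441510485923 / 4339938330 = -792.99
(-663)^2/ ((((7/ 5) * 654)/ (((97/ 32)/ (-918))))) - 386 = -340678141/ 878976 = -387.59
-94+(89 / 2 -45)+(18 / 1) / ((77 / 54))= -12609 / 154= -81.88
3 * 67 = 201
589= 589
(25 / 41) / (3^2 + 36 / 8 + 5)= 0.03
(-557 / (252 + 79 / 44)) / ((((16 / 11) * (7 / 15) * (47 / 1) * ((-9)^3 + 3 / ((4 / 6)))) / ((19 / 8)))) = 6402715 / 28392231504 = 0.00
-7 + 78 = 71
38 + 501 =539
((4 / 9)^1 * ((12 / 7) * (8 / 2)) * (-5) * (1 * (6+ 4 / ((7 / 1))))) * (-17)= 1702.31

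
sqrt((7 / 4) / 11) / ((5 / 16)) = 8 * sqrt(77) / 55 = 1.28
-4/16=-1/4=-0.25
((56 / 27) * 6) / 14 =8 / 9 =0.89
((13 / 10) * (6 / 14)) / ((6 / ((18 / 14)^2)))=1053 / 6860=0.15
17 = 17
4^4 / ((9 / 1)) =256 / 9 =28.44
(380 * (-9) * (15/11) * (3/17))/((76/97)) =-196425/187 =-1050.40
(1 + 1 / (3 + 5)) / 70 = 9 / 560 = 0.02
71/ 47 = 1.51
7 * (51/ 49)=51/ 7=7.29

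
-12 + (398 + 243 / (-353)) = 136015 / 353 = 385.31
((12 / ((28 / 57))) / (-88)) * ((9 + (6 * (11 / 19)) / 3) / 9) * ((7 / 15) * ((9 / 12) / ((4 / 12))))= -579 / 1760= -0.33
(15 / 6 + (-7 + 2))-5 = -15 / 2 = -7.50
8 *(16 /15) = 128 /15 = 8.53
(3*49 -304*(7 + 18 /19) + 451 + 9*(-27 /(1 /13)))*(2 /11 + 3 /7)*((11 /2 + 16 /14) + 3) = -4511295 /154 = -29294.12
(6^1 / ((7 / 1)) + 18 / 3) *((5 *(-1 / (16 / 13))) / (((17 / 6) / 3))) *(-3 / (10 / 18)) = 159.28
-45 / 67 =-0.67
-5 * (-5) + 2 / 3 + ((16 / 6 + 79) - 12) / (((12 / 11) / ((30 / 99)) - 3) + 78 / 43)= 84898 / 1557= 54.53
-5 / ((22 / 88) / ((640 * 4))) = -51200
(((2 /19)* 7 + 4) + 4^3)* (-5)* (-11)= 71830 /19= 3780.53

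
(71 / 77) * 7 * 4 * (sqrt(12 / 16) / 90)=71 * sqrt(3) / 495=0.25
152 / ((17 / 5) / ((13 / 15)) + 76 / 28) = 3458 / 151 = 22.90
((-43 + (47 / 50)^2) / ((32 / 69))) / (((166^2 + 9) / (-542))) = 1968836409 / 1102600000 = 1.79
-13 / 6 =-2.17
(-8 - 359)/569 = -367/569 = -0.64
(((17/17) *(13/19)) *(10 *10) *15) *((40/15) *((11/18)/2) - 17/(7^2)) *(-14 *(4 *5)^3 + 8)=-53777277.96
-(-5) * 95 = 475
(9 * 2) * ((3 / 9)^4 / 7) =2 / 63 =0.03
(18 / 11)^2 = 324 / 121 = 2.68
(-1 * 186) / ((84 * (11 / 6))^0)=-186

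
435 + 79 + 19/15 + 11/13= 100642/195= 516.11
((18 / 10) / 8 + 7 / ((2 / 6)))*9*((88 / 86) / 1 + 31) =10521657 / 1720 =6117.24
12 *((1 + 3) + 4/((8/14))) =132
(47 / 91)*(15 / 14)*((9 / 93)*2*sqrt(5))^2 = 63450 / 612157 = 0.10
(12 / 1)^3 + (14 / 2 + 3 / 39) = 22556 / 13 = 1735.08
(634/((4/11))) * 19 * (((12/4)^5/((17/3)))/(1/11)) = 531282807/34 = 15625964.91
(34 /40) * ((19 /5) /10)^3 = 116603 /2500000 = 0.05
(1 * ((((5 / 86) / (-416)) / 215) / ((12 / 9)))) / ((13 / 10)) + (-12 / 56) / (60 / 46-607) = 1378453341 / 3900442838656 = 0.00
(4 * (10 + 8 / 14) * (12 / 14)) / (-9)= -592 / 147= -4.03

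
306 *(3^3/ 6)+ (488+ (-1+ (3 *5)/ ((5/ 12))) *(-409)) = -12450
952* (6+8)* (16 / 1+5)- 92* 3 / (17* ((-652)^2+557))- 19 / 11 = 322877643833 / 1153603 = 279886.27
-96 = -96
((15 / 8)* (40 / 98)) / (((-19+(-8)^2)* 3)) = 5 / 882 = 0.01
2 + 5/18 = 41/18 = 2.28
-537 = -537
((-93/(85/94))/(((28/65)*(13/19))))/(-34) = 83049/8092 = 10.26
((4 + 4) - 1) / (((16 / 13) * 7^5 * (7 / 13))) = 169 / 268912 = 0.00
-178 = -178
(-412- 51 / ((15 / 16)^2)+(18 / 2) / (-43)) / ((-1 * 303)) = 1516511 / 977175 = 1.55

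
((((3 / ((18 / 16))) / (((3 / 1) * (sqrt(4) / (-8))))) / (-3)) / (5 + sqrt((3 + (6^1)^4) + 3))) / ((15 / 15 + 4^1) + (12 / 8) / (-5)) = -1600 / 1620513 + 320 * sqrt(1302) / 1620513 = 0.01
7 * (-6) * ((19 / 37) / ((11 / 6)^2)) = -6.42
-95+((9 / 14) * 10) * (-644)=-4235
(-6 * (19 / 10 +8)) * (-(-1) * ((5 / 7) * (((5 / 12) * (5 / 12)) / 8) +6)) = -1600797 / 4480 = -357.32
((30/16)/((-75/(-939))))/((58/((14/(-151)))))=-6573/175160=-0.04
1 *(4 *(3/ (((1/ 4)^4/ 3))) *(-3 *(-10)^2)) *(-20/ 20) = 2764800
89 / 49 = 1.82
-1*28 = -28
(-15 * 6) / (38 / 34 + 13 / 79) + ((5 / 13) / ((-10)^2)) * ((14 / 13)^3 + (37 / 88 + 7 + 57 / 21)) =-202400862805 / 2885346464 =-70.15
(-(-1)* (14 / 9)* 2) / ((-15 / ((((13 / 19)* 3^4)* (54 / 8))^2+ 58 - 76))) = -628613839 / 21660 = -29021.88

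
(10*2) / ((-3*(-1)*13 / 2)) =40 / 39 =1.03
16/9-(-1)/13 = 217/117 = 1.85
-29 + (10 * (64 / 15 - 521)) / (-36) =6185 / 54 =114.54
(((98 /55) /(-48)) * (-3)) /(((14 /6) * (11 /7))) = 147 /4840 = 0.03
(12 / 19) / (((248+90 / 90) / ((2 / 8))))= 1 / 1577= 0.00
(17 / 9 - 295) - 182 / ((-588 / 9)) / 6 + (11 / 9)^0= -73495 / 252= -291.65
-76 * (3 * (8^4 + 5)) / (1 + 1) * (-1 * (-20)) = -9350280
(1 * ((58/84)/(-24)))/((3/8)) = -29/378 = -0.08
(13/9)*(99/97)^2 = 14157/9409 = 1.50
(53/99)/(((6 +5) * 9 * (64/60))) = 265/52272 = 0.01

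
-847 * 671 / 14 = -81191 / 2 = -40595.50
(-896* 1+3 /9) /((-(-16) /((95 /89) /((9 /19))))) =-4850035 /38448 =-126.15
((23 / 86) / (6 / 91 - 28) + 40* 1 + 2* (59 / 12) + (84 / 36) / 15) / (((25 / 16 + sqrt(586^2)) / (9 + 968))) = 1921460073172 / 23120678385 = 83.11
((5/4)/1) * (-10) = -25/2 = -12.50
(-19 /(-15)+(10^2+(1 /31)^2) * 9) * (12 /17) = 51967576 /81685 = 636.19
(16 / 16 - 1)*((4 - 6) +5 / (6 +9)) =0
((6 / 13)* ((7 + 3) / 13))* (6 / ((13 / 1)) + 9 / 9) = 1140 / 2197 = 0.52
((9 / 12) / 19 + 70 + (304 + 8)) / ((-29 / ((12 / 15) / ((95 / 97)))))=-10.76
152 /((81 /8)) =1216 /81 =15.01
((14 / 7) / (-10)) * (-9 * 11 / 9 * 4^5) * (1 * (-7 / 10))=-39424 / 25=-1576.96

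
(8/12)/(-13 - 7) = -0.03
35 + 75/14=40.36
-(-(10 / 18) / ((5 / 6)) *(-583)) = -1166 / 3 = -388.67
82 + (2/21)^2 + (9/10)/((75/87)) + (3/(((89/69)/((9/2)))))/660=35864096041/431739000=83.07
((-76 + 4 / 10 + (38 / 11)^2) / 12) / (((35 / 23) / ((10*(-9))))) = 1328871 / 4235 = 313.78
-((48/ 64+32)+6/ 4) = -34.25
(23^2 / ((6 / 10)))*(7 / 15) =3703 / 9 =411.44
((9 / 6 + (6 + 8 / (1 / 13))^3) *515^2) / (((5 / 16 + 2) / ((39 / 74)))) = 110140640325300 / 1369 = 80453353049.89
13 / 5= 2.60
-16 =-16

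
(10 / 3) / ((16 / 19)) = 95 / 24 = 3.96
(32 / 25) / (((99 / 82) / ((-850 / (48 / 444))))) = -825248 / 99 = -8335.84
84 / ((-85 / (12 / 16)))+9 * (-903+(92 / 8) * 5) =-1293741 / 170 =-7610.24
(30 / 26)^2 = 225 / 169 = 1.33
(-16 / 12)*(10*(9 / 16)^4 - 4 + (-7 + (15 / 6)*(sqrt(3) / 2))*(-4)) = -273079 / 8192 + 20*sqrt(3) / 3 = -21.79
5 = 5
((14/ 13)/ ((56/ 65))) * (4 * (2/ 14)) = 5/ 7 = 0.71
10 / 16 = 5 / 8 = 0.62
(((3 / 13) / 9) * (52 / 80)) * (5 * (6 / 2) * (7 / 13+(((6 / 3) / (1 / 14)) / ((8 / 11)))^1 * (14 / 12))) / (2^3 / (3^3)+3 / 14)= 22.26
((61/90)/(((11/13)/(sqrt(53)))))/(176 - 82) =793*sqrt(53)/93060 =0.06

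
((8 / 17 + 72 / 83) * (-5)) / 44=-2360 / 15521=-0.15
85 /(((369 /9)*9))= 85 /369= 0.23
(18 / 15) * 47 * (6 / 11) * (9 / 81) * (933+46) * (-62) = -1037384 / 5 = -207476.80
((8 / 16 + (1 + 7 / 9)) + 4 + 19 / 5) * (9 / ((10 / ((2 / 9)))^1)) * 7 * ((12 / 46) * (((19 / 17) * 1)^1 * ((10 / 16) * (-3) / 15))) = -120631 / 234600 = -0.51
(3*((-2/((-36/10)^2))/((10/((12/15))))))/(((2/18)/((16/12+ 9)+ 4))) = -43/9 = -4.78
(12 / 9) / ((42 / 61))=122 / 63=1.94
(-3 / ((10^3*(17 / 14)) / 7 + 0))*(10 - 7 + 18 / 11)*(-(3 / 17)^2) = 0.00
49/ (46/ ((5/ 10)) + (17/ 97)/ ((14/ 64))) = 33271/ 63012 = 0.53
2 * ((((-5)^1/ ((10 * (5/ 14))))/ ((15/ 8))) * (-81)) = 3024/ 25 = 120.96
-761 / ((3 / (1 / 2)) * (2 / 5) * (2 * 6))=-3805 / 144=-26.42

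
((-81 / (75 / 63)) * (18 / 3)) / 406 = -1.01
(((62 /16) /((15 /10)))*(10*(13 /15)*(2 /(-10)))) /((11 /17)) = -6851 /990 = -6.92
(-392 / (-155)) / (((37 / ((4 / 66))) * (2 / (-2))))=-784 / 189255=-0.00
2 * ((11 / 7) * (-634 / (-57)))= 13948 / 399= 34.96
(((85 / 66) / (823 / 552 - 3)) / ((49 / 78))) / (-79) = 0.02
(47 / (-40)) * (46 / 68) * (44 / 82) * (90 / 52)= -107019 / 144976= -0.74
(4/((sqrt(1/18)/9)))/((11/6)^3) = 23328*sqrt(2)/1331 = 24.79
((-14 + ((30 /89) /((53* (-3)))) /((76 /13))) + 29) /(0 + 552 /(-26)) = -34952125 /49471896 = -0.71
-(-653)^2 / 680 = -426409 / 680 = -627.07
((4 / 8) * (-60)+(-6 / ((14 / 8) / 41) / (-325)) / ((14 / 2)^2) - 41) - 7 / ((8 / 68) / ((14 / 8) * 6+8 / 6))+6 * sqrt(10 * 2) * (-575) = -6900 * sqrt(5) - 1036817167 / 1337700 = -16203.94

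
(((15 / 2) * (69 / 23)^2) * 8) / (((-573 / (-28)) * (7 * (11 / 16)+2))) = 80640 / 20819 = 3.87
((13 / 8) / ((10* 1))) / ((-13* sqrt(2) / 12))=-3* sqrt(2) / 40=-0.11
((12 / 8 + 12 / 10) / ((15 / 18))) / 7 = 81 / 175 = 0.46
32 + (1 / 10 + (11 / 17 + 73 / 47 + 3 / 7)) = 34.73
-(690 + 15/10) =-1383/2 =-691.50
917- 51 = 866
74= 74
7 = 7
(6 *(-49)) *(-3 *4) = 3528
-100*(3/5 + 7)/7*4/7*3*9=-82080/49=-1675.10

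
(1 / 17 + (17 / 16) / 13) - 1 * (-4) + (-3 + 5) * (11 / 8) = 24365 / 3536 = 6.89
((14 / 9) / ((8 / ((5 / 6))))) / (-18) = -35 / 3888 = -0.01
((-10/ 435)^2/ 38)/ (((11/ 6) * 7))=4/ 3691149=0.00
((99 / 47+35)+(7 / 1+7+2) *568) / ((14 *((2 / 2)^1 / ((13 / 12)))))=232310 / 329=706.11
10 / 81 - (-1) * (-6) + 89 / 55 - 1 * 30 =-34.26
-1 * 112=-112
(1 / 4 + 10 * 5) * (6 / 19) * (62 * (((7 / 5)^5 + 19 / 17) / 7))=6450842142 / 7065625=912.99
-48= -48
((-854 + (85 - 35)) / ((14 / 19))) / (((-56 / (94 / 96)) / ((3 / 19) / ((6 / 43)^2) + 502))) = 52320635 / 5376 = 9732.26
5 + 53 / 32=213 / 32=6.66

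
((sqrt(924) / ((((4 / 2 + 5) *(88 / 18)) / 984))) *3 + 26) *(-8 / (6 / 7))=-24715.31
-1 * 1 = -1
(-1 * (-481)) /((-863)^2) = 481 /744769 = 0.00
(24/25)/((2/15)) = 36/5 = 7.20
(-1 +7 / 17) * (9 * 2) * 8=-1440 / 17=-84.71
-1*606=-606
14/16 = 7/8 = 0.88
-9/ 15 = -3/ 5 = -0.60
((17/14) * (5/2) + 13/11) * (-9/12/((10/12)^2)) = -4.55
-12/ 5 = -2.40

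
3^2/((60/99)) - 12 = 57/20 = 2.85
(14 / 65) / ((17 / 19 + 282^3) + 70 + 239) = 133 / 13848103100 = 0.00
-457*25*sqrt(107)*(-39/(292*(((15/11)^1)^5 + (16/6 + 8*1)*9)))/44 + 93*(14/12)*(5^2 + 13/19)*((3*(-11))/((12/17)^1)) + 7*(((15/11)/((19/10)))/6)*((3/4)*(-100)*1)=-27241634/209 + 2174554525*sqrt(107)/6315092176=-130339.18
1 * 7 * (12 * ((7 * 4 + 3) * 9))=23436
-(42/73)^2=-1764/5329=-0.33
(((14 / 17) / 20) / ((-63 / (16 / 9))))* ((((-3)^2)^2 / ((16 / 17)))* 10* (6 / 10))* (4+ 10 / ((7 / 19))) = -654 / 35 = -18.69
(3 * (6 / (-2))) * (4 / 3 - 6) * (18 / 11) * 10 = 7560 / 11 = 687.27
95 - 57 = 38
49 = 49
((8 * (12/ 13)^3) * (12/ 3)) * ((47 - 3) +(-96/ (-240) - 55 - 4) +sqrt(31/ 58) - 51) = -1632.68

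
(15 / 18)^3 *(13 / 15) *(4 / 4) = 325 / 648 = 0.50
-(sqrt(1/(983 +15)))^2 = -1/998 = -0.00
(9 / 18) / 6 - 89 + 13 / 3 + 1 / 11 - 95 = -23693 / 132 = -179.49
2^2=4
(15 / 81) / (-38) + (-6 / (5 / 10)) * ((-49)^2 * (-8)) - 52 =236435539 / 1026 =230444.00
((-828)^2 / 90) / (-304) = -4761 / 190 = -25.06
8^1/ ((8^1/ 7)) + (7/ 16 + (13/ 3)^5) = 5969605/ 3888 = 1535.39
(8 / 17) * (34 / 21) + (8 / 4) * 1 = 58 / 21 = 2.76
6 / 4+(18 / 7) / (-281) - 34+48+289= 1197867 / 3934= 304.49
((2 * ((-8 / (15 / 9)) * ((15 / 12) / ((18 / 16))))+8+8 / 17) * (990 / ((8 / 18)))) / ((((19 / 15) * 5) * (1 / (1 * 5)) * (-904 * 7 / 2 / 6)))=267300 / 36499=7.32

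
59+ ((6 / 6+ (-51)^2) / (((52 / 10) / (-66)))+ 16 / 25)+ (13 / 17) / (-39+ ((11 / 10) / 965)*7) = -32965.76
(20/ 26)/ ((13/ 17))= 170/ 169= 1.01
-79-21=-100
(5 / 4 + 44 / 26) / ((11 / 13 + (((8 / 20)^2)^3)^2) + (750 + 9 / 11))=45654296875 / 11663194704768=0.00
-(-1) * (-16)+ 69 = 53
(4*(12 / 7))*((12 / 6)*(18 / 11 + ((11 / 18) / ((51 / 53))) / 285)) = 22.47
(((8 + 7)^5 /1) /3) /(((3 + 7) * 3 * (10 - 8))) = 16875 /4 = 4218.75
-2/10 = -1/5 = -0.20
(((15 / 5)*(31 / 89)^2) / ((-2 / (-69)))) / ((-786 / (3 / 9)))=-22103 / 4150604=-0.01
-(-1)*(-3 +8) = 5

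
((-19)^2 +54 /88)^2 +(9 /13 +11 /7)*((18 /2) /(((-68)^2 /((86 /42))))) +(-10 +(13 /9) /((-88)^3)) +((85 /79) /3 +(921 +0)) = 11745211017203070089 /89197953901056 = 131675.79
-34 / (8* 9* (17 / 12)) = -0.33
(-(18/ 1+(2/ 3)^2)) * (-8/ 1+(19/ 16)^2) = 140021/ 1152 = 121.55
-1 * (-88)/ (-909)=-88/ 909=-0.10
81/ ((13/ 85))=6885/ 13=529.62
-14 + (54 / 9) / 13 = -13.54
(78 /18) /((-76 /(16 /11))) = -0.08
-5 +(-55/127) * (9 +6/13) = -15020/1651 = -9.10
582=582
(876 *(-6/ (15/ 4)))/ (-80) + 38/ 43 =19784/ 1075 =18.40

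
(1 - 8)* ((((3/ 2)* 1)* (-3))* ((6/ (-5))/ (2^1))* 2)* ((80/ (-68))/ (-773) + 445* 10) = -2210448366/ 13141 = -168210.06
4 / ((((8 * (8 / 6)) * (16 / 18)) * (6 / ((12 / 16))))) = 27 / 512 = 0.05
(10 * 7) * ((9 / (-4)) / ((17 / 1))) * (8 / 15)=-84 / 17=-4.94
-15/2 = -7.50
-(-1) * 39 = 39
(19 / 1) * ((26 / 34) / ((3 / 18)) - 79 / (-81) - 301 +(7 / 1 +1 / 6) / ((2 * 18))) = -5609.51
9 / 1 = 9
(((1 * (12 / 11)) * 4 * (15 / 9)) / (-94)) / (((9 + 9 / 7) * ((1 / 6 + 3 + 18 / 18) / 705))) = -14 / 11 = -1.27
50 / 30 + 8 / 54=49 / 27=1.81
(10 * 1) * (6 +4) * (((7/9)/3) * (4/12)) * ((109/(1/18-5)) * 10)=-1526000/801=-1905.12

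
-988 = -988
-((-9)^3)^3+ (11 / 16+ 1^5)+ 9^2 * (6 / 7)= 43391102733 / 112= 387420560.12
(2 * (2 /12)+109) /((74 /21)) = 1148 /37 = 31.03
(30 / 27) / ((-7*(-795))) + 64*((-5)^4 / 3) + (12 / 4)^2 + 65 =134301260 / 10017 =13407.33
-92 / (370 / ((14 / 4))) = -161 / 185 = -0.87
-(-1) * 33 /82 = 33 /82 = 0.40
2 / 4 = 1 / 2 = 0.50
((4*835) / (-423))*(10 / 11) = -33400 / 4653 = -7.18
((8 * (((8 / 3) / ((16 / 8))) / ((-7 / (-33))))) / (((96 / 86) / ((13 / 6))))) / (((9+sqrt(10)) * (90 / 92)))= 282854 / 22365 - 282854 * sqrt(10) / 201285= 8.20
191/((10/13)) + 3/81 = 67051/270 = 248.34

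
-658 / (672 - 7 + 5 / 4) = -2632 / 2665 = -0.99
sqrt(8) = 2 * sqrt(2) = 2.83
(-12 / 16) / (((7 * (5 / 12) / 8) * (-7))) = 0.29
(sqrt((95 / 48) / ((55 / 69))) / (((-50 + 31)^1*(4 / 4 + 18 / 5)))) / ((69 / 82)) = -205*sqrt(4807) / 663366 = -0.02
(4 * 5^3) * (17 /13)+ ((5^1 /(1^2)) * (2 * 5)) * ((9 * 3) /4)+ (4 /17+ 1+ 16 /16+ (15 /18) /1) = 659297 /663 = 994.41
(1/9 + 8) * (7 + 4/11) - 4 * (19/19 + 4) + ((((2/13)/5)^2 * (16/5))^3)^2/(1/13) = 2987572068001438896783384721/75202042901638031005859375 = 39.73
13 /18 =0.72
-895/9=-99.44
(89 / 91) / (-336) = -89 / 30576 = -0.00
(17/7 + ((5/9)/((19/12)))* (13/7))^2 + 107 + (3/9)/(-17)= 315211049/2706417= 116.47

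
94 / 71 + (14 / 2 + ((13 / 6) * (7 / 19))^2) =8268587 / 922716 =8.96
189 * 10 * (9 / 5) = 3402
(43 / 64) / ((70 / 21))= 129 / 640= 0.20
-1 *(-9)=9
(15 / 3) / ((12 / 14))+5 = 65 / 6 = 10.83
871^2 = 758641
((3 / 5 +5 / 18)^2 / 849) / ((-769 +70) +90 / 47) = -293327 / 225307874700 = -0.00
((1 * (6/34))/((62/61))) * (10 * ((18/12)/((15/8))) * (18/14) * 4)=26352/3689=7.14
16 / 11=1.45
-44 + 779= 735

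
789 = 789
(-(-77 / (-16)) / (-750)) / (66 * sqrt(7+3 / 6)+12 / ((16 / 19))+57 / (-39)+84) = -5038033 / 189025773000+143143 * sqrt(30) / 15752147750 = 0.00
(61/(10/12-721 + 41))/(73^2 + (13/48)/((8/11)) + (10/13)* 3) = -1827072/108459169025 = -0.00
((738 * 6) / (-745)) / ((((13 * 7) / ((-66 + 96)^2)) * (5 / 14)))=-318816 / 1937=-164.59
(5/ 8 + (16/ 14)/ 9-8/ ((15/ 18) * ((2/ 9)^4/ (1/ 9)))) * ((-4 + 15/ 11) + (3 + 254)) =-1539393847/ 13860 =-111067.38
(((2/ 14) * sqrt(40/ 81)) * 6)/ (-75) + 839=839 - 4 * sqrt(10)/ 1575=838.99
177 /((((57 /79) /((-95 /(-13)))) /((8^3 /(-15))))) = -2386432 /39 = -61190.56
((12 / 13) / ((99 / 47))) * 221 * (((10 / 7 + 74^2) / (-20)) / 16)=-15317629 / 9240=-1657.75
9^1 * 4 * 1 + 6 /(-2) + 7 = 40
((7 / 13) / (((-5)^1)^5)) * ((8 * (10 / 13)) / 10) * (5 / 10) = -28 / 528125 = -0.00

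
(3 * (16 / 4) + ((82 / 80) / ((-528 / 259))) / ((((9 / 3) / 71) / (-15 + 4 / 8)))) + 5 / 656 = 958831201 / 5195520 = 184.55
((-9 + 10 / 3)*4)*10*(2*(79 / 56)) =-13430 / 21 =-639.52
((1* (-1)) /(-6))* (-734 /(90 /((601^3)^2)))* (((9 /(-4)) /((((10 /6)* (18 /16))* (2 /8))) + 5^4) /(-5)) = 7945310787609940737.67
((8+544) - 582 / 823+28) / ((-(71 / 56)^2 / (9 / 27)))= -1495113088 / 12446229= -120.13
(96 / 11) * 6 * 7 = 4032 / 11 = 366.55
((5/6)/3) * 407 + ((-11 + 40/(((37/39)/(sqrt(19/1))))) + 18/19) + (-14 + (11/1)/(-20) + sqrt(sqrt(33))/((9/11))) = 275.16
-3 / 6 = -0.50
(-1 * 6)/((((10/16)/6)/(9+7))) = -4608/5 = -921.60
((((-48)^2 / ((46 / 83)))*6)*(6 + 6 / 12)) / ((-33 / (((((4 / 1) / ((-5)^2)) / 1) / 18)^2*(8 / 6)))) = -2209792 / 4269375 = -0.52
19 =19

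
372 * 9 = 3348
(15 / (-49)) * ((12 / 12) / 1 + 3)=-60 / 49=-1.22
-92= -92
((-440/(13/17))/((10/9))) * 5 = -33660/13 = -2589.23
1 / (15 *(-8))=-1 / 120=-0.01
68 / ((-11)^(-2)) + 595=8823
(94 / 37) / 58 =47 / 1073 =0.04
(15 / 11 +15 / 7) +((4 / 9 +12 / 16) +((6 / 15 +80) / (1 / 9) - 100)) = 8708251 / 13860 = 628.30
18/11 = 1.64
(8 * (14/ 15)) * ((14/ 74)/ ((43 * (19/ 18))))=4704/ 151145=0.03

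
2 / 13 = 0.15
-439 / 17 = -25.82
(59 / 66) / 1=59 / 66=0.89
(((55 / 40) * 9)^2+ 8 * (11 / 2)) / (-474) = -12617 / 30336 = -0.42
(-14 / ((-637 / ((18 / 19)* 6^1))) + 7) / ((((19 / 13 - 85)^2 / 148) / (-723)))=-1428030799 / 13071639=-109.25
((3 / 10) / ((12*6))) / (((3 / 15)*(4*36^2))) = 1 / 248832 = 0.00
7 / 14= 1 / 2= 0.50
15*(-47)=-705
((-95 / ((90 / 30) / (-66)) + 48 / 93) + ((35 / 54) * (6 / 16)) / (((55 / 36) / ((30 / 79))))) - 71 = 2019.58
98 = 98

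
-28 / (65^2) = -28 / 4225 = -0.01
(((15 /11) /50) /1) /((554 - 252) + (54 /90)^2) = 15 /166298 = 0.00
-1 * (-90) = 90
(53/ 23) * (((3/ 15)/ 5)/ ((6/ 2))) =53/ 1725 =0.03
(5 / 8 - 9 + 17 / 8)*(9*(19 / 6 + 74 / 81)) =-229.51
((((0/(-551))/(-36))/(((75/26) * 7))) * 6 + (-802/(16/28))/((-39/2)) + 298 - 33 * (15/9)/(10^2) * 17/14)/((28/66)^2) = 1463916201/713440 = 2051.91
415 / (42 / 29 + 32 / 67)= 806345 / 3742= 215.49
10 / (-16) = -5 / 8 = -0.62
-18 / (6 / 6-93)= 9 / 46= 0.20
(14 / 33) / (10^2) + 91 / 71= 150647 / 117150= 1.29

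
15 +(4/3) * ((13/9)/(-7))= 14.72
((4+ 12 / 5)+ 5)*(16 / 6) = 30.40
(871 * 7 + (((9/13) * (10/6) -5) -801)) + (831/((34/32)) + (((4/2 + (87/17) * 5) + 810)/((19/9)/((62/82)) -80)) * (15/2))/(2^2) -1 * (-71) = 16224994849/2929576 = 5538.34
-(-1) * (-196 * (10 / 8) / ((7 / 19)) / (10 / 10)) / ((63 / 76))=-7220 / 9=-802.22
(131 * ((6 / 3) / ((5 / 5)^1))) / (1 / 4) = 1048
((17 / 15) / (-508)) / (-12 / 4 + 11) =-17 / 60960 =-0.00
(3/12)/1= 0.25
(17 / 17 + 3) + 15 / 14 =71 / 14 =5.07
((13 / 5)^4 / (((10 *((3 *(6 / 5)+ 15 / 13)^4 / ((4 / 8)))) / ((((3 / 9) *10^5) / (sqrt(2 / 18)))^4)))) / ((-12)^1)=-1019663401250000000000000000 / 27349864083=-37282210915402595.57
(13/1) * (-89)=-1157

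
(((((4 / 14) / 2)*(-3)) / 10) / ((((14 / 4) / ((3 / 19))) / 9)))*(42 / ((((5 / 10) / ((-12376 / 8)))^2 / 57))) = -1993884984 / 5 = -398776996.80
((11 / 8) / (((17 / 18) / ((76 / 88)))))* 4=171 / 34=5.03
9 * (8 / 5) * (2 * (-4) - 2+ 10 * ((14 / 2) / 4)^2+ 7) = 1989 / 5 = 397.80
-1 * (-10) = 10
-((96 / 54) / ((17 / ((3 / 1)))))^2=-256 / 2601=-0.10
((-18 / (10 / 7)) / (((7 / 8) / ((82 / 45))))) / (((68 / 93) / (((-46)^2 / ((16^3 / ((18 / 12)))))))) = -6051231 / 217600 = -27.81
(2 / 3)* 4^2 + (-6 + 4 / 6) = 16 / 3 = 5.33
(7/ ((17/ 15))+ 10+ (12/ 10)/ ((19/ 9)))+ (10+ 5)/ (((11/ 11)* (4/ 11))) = 374647/ 6460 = 57.99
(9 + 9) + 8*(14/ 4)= 46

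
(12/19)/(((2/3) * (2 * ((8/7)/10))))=315/76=4.14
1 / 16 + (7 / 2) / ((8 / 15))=53 / 8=6.62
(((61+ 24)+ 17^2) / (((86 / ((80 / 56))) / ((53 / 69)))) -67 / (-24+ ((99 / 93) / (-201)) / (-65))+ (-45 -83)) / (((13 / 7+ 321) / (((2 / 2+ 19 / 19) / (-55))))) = 8104619683483 / 597473021496450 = 0.01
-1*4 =-4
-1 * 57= -57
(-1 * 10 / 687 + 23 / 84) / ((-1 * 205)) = -4987 / 3943380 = -0.00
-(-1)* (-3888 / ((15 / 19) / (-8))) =196992 / 5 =39398.40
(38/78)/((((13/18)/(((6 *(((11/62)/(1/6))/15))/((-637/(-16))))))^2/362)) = 0.04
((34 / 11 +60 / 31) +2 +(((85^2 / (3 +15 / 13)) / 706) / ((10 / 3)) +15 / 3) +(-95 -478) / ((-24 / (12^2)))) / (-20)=-29907287629 / 173337120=-172.54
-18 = -18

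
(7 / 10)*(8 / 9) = 28 / 45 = 0.62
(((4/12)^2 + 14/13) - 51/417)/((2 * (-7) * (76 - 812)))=619/5984784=0.00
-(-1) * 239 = 239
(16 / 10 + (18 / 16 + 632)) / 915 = 8463 / 12200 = 0.69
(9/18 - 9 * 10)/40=-179/80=-2.24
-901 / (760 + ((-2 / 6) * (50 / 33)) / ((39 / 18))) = -386529 / 325940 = -1.19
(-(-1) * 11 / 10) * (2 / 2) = 11 / 10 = 1.10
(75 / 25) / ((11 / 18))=4.91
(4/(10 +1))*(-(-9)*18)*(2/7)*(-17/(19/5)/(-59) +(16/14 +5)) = 63242208/604219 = 104.67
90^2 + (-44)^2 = 10036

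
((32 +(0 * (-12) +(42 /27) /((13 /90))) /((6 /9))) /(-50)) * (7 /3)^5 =-5260591 /78975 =-66.61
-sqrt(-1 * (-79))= -sqrt(79)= -8.89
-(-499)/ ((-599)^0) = 499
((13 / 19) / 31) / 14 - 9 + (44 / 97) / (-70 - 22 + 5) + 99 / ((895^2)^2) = -402017032480337602969 / 44650513581046196250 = -9.00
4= 4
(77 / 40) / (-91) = -11 / 520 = -0.02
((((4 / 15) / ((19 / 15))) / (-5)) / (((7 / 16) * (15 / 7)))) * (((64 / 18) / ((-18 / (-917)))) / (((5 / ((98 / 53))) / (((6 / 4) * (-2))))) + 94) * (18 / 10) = 48978304 / 5664375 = 8.65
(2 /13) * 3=0.46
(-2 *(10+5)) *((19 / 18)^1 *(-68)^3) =9957013.33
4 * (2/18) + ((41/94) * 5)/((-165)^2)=0.44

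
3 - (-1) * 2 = 5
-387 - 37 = -424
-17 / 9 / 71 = -17 / 639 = -0.03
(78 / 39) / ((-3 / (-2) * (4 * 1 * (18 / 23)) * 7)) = 23 / 378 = 0.06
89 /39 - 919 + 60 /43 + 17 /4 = -6111475 /6708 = -911.07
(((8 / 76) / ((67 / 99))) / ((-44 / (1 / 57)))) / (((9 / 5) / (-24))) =20 / 24187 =0.00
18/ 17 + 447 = 7617/ 17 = 448.06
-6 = -6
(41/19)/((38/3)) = 123/722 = 0.17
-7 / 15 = -0.47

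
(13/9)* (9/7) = 13/7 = 1.86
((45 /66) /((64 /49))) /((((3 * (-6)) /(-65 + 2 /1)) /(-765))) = -3935925 /2816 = -1397.70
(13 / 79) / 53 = 13 / 4187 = 0.00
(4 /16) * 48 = 12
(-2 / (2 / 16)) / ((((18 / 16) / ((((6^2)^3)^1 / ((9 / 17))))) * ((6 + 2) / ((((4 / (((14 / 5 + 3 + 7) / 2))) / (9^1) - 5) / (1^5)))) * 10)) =77248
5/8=0.62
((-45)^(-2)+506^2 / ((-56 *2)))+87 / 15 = -129289337 / 56700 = -2280.24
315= 315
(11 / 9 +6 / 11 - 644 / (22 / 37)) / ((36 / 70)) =-3746785 / 1782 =-2102.57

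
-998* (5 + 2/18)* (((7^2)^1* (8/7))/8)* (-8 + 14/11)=23780344/99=240205.49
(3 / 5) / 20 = 3 / 100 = 0.03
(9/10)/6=3/20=0.15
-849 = -849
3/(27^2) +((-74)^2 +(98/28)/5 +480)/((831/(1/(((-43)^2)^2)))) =0.00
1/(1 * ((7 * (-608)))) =-1/4256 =-0.00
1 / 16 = 0.06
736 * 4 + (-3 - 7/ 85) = 249978/ 85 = 2940.92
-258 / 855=-86 / 285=-0.30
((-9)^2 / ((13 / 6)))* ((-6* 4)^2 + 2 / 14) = 1960038 / 91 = 21538.88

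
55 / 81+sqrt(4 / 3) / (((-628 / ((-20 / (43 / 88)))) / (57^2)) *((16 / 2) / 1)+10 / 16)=55 / 81+953040 *sqrt(3) / 947483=2.42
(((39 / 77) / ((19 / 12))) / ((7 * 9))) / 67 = 52 / 686147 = 0.00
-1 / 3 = -0.33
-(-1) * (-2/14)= -1/7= -0.14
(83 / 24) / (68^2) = 0.00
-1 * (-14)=14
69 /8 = 8.62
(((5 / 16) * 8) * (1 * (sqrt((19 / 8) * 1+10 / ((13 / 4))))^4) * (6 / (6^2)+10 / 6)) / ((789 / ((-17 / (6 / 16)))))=-7.83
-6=-6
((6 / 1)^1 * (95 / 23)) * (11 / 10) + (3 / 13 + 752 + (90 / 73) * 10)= 791.82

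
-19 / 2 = -9.50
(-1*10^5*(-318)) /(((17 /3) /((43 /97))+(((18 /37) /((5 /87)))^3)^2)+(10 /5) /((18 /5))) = 246682567382807812500000 /2853955922506348385221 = 86.44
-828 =-828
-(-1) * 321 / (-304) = -321 / 304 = -1.06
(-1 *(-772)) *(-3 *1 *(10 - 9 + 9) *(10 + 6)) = -370560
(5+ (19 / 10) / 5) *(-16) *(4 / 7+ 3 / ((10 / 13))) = -336788 / 875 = -384.90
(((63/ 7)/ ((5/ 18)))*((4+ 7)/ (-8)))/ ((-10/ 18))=8019/ 100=80.19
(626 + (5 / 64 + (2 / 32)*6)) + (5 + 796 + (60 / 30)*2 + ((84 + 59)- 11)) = 100061 / 64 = 1563.45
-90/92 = -45/46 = -0.98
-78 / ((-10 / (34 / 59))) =1326 / 295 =4.49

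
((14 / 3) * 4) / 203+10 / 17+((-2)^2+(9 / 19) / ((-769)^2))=77774629309 / 16617835461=4.68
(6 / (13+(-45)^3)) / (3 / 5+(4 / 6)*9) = -5 / 501116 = -0.00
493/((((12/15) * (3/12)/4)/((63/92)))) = 155295/23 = 6751.96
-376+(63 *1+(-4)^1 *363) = -1765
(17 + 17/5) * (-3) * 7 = -2142/5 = -428.40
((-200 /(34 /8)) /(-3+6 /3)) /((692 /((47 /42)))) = 4700 /61761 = 0.08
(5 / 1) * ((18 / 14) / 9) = 5 / 7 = 0.71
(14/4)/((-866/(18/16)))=-63/13856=-0.00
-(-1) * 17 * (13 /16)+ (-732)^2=8573405 /16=535837.81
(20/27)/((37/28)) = 560/999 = 0.56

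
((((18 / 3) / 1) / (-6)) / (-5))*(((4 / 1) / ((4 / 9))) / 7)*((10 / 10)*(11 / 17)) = 99 / 595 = 0.17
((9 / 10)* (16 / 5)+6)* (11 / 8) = 1221 / 100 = 12.21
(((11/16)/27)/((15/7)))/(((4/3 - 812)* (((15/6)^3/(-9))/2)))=77/4560000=0.00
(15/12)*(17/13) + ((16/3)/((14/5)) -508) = -550871/1092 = -504.46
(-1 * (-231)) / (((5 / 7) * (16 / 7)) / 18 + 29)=101871 / 12829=7.94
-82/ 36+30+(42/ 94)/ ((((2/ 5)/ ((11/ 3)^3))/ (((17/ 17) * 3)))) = 81604/ 423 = 192.92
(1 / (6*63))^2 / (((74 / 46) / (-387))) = -989 / 587412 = -0.00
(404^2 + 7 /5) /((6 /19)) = 5168551 /10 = 516855.10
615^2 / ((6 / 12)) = 756450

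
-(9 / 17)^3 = -729 / 4913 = -0.15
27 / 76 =0.36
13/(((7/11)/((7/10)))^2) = 15.73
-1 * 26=-26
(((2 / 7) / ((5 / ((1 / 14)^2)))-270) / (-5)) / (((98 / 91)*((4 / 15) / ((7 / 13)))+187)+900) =2778297 / 55953590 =0.05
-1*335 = -335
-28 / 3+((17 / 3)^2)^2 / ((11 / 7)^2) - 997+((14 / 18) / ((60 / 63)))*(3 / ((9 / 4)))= -28799359 / 49005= -587.68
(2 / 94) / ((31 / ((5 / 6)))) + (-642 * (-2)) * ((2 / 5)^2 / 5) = 44899537 / 1092750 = 41.09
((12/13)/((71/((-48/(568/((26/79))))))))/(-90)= 8/1991195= 0.00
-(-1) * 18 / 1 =18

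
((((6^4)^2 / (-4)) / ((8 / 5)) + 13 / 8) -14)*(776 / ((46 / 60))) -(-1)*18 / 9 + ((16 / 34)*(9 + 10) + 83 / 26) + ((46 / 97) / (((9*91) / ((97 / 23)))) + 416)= -170135757377345 / 640458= -265647017.26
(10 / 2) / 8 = 0.62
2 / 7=0.29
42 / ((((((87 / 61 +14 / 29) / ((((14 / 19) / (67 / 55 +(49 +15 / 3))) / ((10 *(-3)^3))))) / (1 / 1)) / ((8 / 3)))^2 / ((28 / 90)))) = 0.00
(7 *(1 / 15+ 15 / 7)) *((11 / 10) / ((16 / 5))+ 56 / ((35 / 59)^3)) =508895857 / 122500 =4154.25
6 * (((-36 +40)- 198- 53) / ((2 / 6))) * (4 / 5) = -17784 / 5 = -3556.80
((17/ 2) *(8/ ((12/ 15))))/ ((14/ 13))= 78.93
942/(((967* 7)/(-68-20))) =-82896/6769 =-12.25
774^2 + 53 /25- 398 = 598680.12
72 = 72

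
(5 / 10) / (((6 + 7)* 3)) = 1 / 78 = 0.01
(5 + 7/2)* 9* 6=459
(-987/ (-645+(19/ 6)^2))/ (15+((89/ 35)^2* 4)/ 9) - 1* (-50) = 50.09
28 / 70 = 2 / 5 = 0.40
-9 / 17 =-0.53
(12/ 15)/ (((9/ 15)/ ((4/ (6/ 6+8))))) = 16/ 27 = 0.59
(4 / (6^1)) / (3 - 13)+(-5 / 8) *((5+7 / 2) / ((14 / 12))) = -3881 / 840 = -4.62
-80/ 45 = -1.78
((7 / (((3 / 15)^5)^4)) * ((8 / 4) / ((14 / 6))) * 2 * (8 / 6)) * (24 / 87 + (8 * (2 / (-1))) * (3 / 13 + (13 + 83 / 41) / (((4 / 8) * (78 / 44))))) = -19431579589843750000000 / 46371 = -419045946601189320.91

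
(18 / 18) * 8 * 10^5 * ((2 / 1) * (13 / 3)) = 20800000 / 3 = 6933333.33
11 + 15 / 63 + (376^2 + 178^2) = 3634496 / 21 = 173071.24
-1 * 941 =-941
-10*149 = -1490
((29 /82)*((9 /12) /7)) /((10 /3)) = 261 /22960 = 0.01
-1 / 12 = -0.08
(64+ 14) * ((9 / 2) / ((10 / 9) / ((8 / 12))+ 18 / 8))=4212 / 47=89.62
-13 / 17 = -0.76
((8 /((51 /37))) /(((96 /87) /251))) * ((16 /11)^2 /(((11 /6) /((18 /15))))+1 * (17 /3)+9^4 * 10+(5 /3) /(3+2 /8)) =4586762105666467 /52947180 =86629016.04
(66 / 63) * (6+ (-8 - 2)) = -4.19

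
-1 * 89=-89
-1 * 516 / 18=-86 / 3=-28.67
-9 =-9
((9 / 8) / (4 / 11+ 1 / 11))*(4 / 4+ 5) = 297 / 20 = 14.85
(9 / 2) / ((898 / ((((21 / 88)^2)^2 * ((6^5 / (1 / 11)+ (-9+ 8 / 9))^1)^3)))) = 1095072682823399074151 / 107705286656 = 10167306701.68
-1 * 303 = -303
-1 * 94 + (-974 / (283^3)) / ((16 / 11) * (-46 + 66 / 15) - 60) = -7060568366707 / 75112429718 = -94.00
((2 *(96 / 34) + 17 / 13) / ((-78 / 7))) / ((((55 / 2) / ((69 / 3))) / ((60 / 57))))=-989828 / 1801371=-0.55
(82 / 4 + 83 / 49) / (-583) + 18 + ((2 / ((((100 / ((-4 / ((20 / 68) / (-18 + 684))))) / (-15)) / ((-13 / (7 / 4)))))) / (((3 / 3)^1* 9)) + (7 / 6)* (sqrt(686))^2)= -6104220931 / 4285050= -1424.54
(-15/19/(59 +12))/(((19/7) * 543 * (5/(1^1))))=-7/4639211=-0.00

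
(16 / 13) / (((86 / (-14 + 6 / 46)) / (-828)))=91872 / 559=164.35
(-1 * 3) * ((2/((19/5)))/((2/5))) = -75/19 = -3.95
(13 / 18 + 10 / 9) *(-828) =-1518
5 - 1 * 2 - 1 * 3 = 0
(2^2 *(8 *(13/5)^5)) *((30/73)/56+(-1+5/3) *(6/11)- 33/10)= -978077842664/87828125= -11136.27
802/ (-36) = -401/ 18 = -22.28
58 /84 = 29 /42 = 0.69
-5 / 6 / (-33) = 5 / 198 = 0.03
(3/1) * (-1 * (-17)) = 51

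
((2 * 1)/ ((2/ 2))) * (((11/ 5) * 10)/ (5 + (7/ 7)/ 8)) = 352/ 41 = 8.59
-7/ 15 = -0.47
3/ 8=0.38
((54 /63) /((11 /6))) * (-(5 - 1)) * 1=-144 /77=-1.87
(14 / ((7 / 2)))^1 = 4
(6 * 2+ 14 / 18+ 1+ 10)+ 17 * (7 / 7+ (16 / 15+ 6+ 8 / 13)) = 100253 / 585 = 171.37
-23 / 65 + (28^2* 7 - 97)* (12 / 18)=233587 / 65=3593.65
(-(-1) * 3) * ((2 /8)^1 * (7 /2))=21 /8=2.62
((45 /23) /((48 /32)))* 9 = 270 /23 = 11.74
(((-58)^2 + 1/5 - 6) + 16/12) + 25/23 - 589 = 956209/345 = 2771.62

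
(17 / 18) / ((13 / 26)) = 17 / 9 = 1.89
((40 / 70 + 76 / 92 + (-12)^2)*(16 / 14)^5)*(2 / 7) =80.99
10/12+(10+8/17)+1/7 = 8173/714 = 11.45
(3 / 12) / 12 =1 / 48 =0.02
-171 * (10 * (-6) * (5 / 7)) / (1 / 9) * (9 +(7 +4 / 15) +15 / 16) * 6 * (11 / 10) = 209699523 / 28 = 7489268.68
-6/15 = -2/5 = -0.40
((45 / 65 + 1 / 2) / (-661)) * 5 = -155 / 17186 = -0.01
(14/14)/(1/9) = 9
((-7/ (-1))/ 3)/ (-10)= -7/ 30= -0.23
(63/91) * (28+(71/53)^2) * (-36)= -27116532/36517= -742.57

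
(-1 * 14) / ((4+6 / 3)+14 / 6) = -42 / 25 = -1.68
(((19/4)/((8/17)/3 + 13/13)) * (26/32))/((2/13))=163761/7552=21.68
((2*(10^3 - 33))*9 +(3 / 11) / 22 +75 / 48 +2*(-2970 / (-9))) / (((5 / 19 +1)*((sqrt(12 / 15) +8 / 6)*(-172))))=-3322988375 / 29303296 +1993793025*sqrt(5) / 58606592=-37.33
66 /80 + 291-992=-28007 /40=-700.18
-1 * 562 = -562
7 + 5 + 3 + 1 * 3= 18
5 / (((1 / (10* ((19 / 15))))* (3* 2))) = 95 / 9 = 10.56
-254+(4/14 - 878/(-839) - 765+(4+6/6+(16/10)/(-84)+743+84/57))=-64133791/239115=-268.21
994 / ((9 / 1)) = 994 / 9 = 110.44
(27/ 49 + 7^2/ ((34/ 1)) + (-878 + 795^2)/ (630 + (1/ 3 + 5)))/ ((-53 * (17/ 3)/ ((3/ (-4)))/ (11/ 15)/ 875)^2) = 33614353575000/ 13151988001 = 2555.84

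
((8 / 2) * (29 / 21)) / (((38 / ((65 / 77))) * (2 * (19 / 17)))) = 32045 / 583737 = 0.05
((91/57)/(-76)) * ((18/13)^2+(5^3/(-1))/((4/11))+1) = 537607/75088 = 7.16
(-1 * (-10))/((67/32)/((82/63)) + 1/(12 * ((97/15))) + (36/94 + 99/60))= 598140800/218589247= 2.74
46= 46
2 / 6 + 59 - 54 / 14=1165 / 21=55.48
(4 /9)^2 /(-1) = -16 /81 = -0.20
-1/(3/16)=-16/3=-5.33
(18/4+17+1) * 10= 225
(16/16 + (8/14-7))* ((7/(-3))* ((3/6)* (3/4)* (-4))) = -19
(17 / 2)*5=85 / 2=42.50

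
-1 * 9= -9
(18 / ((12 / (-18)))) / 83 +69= 68.67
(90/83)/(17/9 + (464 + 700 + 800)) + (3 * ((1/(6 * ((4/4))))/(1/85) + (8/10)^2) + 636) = 49960525399/73425950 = 680.42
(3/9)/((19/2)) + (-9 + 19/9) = -1172/171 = -6.85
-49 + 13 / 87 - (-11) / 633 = -896431 / 18357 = -48.83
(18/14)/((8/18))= 81/28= 2.89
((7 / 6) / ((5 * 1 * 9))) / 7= 1 / 270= 0.00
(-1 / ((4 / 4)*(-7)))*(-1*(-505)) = 505 / 7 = 72.14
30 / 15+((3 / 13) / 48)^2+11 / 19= 2119955 / 822016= 2.58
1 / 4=0.25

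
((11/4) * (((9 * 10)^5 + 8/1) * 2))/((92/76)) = 617062050836/23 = 26828784818.96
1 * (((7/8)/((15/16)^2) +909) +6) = 206099/225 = 916.00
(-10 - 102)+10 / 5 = -110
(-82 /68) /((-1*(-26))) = -41 /884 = -0.05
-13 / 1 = -13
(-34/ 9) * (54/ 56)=-51/ 14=-3.64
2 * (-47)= -94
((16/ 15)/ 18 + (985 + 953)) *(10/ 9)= 2153.40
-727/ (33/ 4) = -2908/ 33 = -88.12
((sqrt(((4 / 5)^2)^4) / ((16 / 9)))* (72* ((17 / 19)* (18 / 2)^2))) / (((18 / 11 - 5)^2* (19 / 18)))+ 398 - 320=55187419758 / 308880625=178.67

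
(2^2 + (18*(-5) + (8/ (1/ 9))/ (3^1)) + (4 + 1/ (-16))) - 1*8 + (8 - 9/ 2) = -1001/ 16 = -62.56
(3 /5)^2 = 9 /25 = 0.36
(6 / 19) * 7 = 42 / 19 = 2.21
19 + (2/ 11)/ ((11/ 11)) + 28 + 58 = 1157/ 11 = 105.18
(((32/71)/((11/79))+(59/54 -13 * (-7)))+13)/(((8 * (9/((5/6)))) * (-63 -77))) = -4568687/510136704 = -0.01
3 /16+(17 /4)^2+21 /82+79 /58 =94493 /4756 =19.87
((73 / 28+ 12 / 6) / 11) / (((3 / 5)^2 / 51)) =18275 / 308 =59.33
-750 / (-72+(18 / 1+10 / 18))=14.03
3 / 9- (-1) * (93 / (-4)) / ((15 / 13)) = -1189 / 60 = -19.82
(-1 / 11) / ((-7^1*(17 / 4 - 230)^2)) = 16 / 62786493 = 0.00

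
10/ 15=0.67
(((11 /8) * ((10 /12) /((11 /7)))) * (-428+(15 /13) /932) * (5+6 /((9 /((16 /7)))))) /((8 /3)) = -3552158605 /4652544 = -763.49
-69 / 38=-1.82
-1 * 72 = -72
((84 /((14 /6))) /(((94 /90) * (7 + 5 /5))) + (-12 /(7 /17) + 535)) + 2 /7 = 335877 /658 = 510.45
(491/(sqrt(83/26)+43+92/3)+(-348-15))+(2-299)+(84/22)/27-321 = -122399878553/125642781-4419 * sqrt(2158)/1269119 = -974.35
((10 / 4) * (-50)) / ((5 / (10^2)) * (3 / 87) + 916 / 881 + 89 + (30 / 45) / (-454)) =-43497172500 / 31331877481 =-1.39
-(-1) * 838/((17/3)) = 2514/17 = 147.88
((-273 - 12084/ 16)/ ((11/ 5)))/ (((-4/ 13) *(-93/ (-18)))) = 802035/ 2728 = 294.00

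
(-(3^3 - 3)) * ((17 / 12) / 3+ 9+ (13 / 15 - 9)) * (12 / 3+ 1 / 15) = -29402 / 225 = -130.68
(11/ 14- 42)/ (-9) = 577/ 126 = 4.58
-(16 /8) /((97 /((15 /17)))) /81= -10 /44523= -0.00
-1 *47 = -47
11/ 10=1.10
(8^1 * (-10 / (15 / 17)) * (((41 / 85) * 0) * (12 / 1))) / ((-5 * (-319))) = 0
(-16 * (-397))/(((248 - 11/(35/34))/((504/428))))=14006160/444371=31.52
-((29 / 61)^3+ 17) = -17.11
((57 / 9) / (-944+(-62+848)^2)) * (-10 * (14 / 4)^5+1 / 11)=-5854337 / 108565952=-0.05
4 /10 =2 /5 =0.40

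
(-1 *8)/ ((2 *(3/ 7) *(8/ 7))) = -49/ 6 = -8.17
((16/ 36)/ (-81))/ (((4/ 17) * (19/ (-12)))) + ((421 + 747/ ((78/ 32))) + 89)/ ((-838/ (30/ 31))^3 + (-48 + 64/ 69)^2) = 1024699503006640234/ 69580022882412300921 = 0.01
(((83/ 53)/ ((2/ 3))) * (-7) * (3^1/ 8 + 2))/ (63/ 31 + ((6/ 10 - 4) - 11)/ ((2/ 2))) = 1711045/ 541872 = 3.16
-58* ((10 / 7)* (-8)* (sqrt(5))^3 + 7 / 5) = -406 / 5 + 23200* sqrt(5) / 7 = 7329.77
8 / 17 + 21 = 365 / 17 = 21.47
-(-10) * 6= 60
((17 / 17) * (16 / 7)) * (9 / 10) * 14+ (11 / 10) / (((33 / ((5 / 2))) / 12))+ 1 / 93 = 13862 / 465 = 29.81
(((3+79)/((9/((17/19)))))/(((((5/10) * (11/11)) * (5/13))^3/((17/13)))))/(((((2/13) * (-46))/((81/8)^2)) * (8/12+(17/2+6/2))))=-56932537311/31901000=-1784.66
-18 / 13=-1.38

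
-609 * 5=-3045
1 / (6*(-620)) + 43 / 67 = 159893 / 249240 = 0.64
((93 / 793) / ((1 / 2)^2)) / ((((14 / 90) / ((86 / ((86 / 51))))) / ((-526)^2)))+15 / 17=4015559343345 / 94367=42552580.28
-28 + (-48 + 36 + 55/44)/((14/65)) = -4363/56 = -77.91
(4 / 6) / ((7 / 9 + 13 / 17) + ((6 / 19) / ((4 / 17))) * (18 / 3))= 1938 / 27893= 0.07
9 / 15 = 3 / 5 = 0.60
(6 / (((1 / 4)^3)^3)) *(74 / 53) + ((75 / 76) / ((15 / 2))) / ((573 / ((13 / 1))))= 2534318017909 / 1154022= 2196074.27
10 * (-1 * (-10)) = 100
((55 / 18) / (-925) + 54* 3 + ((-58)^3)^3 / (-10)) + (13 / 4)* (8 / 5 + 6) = 1236705180151191362 / 1665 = 742765873964679.50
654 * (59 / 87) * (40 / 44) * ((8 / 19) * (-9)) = -1527.91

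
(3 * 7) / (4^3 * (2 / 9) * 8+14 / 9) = 63 / 346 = 0.18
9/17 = 0.53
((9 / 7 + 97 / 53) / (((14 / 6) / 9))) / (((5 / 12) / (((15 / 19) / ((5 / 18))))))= 20225376 / 246715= 81.98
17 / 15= 1.13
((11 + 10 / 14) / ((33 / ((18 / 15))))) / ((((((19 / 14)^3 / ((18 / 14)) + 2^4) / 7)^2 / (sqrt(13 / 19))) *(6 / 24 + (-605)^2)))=57155632128 *sqrt(247) / 6131839728564320705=0.00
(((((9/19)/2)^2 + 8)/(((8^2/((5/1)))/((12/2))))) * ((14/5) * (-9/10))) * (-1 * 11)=24185007/231040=104.68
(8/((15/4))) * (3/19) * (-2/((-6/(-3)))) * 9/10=-144/475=-0.30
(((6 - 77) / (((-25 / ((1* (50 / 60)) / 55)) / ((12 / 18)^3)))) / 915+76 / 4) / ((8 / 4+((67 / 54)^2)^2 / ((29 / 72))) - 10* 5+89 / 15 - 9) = -5457917834946 / 12979165061225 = -0.42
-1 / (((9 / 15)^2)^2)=-625 / 81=-7.72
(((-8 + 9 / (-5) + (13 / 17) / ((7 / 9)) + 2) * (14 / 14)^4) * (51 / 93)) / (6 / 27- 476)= 18252 / 2322985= 0.01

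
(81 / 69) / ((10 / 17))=459 / 230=2.00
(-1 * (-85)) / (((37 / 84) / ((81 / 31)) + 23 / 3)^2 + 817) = 231472080 / 2392035329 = 0.10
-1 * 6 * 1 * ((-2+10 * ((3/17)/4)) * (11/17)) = 6.05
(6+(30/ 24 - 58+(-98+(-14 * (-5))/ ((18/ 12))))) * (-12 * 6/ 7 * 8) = 8400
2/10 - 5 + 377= 1861/5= 372.20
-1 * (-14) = 14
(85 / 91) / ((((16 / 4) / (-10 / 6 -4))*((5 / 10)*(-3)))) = 1445 / 1638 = 0.88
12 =12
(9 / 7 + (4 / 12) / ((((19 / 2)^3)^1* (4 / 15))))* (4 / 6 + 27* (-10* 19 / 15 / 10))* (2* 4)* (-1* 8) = 1989497792 / 720195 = 2762.44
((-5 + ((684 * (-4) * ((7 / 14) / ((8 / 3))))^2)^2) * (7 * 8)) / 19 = 3878443663136 / 19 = 204128613849.26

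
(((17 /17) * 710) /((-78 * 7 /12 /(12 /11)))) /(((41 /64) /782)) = -852817920 /41041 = -20779.66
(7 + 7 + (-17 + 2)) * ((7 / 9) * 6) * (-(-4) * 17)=-952 / 3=-317.33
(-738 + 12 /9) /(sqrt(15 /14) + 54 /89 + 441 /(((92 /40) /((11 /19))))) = -580413932447440 /87931928481427 + 3342990642290*sqrt(210) /791387356332843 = -6.54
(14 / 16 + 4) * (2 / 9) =13 / 12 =1.08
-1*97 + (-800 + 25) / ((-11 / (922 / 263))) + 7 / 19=150.36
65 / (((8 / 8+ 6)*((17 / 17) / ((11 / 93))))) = 715 / 651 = 1.10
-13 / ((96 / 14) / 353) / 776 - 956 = -35641211 / 37248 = -956.86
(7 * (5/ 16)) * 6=105/ 8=13.12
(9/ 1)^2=81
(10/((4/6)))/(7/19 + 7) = 2.04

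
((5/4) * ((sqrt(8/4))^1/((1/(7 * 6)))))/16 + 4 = 4 + 105 * sqrt(2)/32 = 8.64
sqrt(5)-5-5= -7.76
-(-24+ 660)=-636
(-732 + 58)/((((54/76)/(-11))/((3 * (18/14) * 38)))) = 10705816/7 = 1529402.29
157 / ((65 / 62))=9734 / 65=149.75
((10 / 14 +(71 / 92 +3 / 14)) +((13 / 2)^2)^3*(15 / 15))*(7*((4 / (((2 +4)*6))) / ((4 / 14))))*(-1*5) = -27199681915 / 26496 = -1026558.04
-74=-74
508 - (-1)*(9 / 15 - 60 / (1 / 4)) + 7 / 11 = 14808 / 55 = 269.24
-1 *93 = -93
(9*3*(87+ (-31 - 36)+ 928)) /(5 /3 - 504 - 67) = -19197 /427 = -44.96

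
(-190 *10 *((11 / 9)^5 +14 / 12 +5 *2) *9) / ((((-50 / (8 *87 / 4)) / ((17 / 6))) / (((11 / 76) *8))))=17796800098 / 6561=2712513.35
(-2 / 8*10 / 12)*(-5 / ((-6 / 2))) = -25 / 72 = -0.35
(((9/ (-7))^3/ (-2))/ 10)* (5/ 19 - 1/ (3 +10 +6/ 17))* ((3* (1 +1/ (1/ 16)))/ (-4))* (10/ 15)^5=-35496/ 1056685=-0.03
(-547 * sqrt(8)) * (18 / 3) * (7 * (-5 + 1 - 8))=551376 * sqrt(2)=779763.42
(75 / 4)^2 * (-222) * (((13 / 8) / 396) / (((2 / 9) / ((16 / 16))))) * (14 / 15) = -3787875 / 2816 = -1345.13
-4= -4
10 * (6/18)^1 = 3.33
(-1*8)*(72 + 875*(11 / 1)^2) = -847576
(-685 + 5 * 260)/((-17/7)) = -4305/17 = -253.24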